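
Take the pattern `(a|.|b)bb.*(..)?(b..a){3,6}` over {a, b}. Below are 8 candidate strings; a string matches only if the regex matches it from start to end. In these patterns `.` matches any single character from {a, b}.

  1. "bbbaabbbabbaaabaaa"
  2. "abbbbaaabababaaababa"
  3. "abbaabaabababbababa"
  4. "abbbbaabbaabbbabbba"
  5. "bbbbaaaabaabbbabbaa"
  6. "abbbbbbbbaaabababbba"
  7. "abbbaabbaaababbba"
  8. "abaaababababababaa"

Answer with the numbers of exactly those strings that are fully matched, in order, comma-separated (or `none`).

1 → no match
2 → match
3 → no match
4 → match
5 → no match
6 → match
7 → no match
8 → no match

2, 4, 6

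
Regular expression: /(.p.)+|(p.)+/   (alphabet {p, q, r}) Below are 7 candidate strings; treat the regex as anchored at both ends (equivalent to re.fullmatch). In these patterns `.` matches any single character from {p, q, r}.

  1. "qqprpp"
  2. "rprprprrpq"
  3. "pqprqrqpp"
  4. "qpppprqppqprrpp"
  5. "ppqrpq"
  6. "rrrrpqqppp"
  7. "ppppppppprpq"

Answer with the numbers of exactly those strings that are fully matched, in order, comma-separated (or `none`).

1. "qqprpp" → no match
2. "rprprprrpq" → no match
3. "pqprqrqpp" → no match
4 → match
5. "ppqrpq" → match
6. "rrrrpqqppp" → no match
7. "ppppppppprpq" → match

4, 5, 7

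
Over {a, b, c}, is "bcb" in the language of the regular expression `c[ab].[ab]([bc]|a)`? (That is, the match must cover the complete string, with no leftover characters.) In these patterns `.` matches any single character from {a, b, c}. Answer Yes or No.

Every match must start with "c", but "bcb" does not.

No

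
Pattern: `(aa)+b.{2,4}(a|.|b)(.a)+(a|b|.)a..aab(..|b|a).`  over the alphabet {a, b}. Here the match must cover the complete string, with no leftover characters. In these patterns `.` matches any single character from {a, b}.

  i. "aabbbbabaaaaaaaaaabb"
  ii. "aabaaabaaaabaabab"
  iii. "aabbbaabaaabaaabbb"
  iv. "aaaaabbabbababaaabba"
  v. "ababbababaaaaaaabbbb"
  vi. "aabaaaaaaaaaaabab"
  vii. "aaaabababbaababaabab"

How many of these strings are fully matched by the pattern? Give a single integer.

3

i → no match
ii → match
iii → match
iv → no match
v → no match — must start with "aa"
vi → match
vii → no match
Total matched: 3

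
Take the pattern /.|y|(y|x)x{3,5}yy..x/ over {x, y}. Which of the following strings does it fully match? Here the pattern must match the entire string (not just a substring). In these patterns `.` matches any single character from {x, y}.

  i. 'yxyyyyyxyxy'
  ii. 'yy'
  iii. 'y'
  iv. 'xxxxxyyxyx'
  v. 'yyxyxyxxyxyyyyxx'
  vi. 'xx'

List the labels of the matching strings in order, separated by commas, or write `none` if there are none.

iii, iv

i → no match
ii → no match
iii → match
iv → match
v → no match
vi → no match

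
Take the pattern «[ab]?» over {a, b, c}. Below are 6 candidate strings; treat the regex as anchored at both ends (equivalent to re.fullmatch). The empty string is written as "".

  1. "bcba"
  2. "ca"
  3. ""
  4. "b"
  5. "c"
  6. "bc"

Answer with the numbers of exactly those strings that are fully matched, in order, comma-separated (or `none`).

1 → no match
2 → no match
3 → match
4 → match
5 → no match
6 → no match

3, 4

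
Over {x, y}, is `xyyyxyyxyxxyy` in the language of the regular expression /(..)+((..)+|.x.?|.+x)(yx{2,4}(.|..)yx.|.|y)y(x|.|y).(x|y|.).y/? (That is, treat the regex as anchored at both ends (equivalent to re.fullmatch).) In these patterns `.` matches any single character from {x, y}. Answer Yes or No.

No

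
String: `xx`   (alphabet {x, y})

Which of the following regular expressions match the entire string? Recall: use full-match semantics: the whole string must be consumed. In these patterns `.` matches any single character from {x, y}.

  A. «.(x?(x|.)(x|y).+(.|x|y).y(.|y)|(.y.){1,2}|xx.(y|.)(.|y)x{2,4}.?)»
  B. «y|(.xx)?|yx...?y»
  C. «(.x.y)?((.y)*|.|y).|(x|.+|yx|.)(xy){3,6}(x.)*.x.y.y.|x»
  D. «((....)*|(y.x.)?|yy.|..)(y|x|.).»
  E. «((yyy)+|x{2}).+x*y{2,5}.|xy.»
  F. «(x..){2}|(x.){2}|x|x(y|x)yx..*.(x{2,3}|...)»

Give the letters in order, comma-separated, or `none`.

A → no match
B → no match
C → match
D → match
E → no match
F → no match

C, D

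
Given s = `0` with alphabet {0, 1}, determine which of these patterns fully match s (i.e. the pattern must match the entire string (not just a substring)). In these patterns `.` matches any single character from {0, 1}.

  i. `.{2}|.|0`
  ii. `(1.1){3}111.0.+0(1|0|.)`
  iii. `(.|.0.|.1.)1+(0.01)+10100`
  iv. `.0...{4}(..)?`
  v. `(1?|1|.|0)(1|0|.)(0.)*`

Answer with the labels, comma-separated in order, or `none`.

i → match
ii → no match — must start with `1`
iii → no match — must end with `0110100`
iv → no match
v → match

i, v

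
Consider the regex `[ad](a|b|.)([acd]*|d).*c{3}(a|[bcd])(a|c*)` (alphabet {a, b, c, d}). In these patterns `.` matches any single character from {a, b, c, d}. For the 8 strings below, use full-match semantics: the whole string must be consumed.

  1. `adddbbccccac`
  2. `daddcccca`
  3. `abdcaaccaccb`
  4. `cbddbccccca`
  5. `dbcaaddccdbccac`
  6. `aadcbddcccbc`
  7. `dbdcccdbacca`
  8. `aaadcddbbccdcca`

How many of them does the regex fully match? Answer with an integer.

3

1 → match
2 → match
3 → no match
4 → no match
5 → no match
6 → match
7 → no match
8 → no match
Total matched: 3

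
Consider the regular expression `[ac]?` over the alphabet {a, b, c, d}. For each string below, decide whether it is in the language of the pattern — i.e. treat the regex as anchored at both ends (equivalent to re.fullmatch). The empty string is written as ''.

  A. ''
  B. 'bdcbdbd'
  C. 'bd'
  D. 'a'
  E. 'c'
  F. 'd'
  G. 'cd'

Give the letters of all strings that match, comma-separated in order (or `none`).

A, D, E

A → match
B → no match
C → no match
D → match
E → match
F → no match
G → no match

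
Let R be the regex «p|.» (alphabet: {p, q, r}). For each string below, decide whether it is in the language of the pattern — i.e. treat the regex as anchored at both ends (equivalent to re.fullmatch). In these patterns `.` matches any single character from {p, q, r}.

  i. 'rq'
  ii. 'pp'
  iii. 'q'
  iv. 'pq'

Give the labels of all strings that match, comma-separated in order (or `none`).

i → no match
ii → no match
iii → match
iv → no match

iii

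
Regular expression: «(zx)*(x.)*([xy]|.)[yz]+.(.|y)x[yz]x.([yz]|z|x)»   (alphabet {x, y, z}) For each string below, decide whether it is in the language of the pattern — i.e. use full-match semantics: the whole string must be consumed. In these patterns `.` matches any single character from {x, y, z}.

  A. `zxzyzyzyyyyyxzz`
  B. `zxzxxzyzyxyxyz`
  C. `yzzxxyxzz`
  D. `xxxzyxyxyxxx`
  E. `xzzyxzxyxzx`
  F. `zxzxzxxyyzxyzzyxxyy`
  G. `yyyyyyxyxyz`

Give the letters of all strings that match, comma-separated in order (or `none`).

B, C, D, E, G

A → no match
B → match
C → match
D → match
E → match
F → no match
G → match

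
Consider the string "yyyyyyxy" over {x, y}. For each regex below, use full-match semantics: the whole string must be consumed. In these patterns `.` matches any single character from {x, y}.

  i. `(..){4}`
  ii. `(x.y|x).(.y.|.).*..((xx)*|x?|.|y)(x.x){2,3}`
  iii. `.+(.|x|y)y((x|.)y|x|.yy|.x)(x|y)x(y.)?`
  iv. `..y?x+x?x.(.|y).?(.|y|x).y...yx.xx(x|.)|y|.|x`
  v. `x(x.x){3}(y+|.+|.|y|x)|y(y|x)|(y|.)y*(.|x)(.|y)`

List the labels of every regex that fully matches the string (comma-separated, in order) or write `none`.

i → match
ii → no match — must start with "x"
iii → no match
iv → no match
v → match

i, v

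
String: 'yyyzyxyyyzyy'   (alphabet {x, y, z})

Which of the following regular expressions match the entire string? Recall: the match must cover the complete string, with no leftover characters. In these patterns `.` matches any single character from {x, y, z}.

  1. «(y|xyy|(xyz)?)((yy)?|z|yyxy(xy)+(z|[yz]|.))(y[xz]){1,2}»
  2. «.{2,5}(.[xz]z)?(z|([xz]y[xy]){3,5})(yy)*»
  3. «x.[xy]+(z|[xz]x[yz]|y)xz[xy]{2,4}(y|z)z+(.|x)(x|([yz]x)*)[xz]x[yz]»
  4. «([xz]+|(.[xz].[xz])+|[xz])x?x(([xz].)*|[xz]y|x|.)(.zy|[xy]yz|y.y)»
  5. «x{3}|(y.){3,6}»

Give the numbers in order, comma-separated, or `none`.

1 → no match
2 → no match
3 → no match — must start with 'x'
4 → no match
5 → match

5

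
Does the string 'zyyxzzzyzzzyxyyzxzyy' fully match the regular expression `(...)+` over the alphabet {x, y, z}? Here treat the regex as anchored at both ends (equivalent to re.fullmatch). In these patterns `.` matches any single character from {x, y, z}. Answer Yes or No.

No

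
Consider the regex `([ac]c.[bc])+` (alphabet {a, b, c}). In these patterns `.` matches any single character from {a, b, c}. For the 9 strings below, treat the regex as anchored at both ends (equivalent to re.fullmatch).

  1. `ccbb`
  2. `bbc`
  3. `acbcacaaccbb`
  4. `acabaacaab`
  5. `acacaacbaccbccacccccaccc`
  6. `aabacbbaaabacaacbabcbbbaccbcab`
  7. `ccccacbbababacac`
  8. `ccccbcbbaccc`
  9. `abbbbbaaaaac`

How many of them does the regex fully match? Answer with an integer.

1 → match
2 → no match
3 → no match
4 → no match
5 → no match
6 → no match
7 → no match
8 → no match
9 → no match
Total matched: 1

1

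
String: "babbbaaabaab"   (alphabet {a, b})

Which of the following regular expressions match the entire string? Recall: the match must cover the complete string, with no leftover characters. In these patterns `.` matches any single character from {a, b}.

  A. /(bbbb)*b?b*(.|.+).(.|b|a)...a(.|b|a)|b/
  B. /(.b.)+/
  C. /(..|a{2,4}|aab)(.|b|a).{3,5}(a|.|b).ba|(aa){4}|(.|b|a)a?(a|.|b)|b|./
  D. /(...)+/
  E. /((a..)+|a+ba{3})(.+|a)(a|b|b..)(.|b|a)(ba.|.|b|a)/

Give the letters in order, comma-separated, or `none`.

A → match
B → no match
C → no match
D → match
E → no match — must start with "a"

A, D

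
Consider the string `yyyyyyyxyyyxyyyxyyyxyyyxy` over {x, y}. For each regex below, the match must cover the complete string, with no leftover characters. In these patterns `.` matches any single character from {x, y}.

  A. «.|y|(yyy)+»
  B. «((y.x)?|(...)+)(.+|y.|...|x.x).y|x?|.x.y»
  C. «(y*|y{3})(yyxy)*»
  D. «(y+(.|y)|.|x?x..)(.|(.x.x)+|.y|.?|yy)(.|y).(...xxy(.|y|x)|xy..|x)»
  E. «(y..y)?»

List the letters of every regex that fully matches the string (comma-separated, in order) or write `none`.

B, C

A → no match
B → match
C → match
D → no match
E → no match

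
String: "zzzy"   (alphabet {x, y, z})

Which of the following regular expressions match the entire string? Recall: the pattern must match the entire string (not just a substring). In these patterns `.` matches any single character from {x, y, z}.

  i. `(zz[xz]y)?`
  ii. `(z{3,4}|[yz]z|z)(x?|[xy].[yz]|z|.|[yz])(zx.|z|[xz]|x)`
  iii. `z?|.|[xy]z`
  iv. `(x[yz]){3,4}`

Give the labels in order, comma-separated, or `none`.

i

i → match
ii → no match
iii → no match
iv → no match — must start with "x"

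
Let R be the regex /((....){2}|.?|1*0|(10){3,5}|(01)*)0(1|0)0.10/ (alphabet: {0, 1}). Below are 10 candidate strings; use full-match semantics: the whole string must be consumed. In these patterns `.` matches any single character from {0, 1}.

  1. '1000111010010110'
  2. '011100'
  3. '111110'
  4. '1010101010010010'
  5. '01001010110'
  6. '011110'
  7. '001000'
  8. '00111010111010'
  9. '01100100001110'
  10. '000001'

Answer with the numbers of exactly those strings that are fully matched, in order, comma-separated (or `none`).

1 → no match
2 → no match — must end with '10'
3 → no match
4 → match
5 → no match
6 → no match
7 → no match — must end with '10'
8 → no match
9 → no match
10 → no match — must end with '10'

4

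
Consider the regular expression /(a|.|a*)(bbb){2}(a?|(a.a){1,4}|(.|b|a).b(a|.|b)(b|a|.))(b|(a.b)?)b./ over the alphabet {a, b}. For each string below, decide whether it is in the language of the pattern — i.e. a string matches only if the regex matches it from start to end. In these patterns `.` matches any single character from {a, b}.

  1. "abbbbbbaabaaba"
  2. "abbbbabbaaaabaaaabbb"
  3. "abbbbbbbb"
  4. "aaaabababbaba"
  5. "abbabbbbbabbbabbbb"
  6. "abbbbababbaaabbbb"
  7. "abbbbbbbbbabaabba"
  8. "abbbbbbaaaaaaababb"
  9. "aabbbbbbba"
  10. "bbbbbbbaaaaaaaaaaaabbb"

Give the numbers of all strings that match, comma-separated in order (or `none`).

1 → match
2 → no match
3 → match
4 → no match
5 → no match
6 → no match
7 → match
8 → match
9 → match
10 → match

1, 3, 7, 8, 9, 10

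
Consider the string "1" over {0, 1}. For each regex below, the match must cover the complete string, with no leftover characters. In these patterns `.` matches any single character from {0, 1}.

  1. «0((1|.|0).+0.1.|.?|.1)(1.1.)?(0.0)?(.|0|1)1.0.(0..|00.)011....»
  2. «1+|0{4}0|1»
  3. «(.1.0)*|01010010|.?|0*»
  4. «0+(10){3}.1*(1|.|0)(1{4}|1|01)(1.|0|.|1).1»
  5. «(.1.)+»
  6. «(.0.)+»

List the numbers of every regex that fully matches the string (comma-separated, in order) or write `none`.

2, 3

1 → no match — must start with "0"
2 → match
3 → match
4 → no match — must start with "0"
5 → no match
6 → no match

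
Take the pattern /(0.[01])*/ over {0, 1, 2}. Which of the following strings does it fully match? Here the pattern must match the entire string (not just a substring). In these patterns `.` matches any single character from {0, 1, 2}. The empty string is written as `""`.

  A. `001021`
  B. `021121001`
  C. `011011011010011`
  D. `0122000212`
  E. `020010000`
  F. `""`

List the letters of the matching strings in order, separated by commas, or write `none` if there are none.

A → match
B → no match
C → match
D → no match
E → match
F → match

A, C, E, F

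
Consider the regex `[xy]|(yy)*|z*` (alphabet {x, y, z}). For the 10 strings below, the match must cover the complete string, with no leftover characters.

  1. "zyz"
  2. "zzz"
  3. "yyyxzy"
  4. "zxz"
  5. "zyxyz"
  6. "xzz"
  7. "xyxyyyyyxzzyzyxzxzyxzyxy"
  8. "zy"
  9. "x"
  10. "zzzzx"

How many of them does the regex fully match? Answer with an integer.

1 → no match
2 → match
3 → no match
4 → no match
5 → no match
6 → no match
7 → no match
8 → no match
9 → match
10 → no match
Total matched: 2

2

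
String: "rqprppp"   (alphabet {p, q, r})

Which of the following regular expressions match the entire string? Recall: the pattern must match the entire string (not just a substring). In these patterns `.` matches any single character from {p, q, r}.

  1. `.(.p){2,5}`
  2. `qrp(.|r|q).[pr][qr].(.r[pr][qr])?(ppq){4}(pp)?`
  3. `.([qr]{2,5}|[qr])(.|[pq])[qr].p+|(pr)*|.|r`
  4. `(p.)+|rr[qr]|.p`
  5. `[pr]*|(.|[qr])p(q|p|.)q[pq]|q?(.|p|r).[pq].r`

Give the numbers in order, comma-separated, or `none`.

1, 3

1 → match
2 → no match — must start with "qrp"
3 → match
4 → no match
5 → no match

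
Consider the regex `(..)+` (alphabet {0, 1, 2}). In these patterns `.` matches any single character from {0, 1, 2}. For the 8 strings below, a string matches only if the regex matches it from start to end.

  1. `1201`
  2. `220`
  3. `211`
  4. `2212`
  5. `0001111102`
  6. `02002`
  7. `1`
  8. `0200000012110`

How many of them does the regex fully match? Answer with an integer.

1 → match
2 → no match
3 → no match
4 → match
5 → match
6 → no match
7 → no match
8 → no match
Total matched: 3

3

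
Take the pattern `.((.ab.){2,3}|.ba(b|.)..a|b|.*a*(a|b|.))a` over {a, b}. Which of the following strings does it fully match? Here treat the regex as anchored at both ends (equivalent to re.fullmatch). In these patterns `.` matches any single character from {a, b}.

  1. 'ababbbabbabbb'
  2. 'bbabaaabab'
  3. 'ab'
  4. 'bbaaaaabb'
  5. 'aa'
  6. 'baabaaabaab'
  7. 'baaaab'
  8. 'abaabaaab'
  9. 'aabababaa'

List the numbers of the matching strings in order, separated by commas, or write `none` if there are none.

9

1 → no match — must end with 'a'
2 → no match — must end with 'a'
3 → no match — must end with 'a'
4 → no match — must end with 'a'
5 → no match
6 → no match — must end with 'a'
7 → no match — must end with 'a'
8 → no match — must end with 'a'
9 → match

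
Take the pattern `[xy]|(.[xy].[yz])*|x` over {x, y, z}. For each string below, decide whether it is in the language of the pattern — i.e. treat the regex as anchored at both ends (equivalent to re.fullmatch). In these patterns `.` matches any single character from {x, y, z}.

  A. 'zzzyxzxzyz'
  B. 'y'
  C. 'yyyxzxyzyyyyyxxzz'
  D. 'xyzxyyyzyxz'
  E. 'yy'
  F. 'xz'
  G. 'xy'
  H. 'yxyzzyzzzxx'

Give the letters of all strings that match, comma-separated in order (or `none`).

A. 'zzzyxzxzyz' → no match
B. 'y' → match
C → no match
D. 'xyzxyyyzyxz' → no match
E. 'yy' → no match
F. 'xz' → no match
G. 'xy' → no match
H. 'yxyzzyzzzxx' → no match

B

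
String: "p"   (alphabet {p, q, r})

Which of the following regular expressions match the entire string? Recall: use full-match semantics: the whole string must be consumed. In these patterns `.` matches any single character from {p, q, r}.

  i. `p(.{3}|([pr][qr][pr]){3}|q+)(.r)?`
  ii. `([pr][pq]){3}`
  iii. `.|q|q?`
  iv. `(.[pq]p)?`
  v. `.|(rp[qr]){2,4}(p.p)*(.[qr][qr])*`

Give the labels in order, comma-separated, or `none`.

i → no match
ii → no match
iii → match
iv → no match
v → match

iii, v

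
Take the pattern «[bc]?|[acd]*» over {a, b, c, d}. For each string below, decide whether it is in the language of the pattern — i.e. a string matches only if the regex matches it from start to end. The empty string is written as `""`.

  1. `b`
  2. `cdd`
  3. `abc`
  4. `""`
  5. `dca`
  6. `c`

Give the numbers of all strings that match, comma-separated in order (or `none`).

1, 2, 4, 5, 6

1 → match
2 → match
3 → no match
4 → match
5 → match
6 → match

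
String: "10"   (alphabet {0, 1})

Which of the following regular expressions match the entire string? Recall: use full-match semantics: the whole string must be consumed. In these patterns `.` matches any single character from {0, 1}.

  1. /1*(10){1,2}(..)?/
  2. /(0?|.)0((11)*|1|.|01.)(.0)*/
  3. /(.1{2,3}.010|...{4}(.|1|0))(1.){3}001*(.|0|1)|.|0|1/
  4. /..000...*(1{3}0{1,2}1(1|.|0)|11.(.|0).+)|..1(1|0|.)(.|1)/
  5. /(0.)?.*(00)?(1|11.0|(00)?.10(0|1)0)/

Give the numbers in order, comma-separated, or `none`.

1, 2

1 → match
2 → match
3 → no match
4 → no match
5 → no match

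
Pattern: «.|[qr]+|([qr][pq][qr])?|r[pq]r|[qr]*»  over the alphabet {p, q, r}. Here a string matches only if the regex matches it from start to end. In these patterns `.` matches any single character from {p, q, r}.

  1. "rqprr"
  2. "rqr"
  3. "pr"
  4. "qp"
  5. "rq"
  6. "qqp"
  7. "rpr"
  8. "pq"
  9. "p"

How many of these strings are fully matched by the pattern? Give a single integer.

4

1 → no match
2 → match
3 → no match
4 → no match
5 → match
6 → no match
7 → match
8 → no match
9 → match
Total matched: 4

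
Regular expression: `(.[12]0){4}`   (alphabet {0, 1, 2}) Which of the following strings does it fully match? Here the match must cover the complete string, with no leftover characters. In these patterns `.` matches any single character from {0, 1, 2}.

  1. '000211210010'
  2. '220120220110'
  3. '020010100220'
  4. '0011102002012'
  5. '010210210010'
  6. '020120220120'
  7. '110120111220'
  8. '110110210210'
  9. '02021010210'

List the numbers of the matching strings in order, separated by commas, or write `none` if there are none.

1 → no match
2 → match
3 → no match
4 → no match — must end with '0'
5 → match
6 → match
7 → no match
8 → match
9 → no match

2, 5, 6, 8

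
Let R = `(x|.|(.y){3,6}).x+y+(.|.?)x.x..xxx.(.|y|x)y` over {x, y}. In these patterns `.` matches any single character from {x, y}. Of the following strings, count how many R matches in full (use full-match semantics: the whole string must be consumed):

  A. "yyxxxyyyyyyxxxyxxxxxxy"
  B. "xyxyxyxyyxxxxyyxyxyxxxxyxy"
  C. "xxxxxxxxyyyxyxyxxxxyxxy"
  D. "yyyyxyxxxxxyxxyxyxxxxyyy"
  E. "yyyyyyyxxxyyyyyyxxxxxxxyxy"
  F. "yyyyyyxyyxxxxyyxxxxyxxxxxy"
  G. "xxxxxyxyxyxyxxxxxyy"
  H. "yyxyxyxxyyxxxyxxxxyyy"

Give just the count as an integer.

5

A → match
B → match
C → no match
D → match
E → no match
F → match
G → no match
H → match
Total matched: 5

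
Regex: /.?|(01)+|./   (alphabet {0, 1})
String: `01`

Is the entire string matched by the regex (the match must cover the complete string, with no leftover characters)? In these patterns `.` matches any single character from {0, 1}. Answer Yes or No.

Yes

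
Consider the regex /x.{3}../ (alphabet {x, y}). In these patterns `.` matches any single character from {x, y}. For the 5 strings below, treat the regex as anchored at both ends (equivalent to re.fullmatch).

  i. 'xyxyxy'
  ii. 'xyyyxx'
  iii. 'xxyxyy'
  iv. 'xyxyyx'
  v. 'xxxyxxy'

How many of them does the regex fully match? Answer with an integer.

i → match
ii → match
iii → match
iv → match
v → no match
Total matched: 4

4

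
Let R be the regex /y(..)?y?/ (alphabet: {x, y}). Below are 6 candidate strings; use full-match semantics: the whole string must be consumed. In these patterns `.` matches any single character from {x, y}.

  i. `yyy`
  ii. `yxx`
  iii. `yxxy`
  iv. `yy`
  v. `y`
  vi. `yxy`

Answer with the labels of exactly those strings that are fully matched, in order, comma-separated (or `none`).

i → match
ii → match
iii → match
iv → match
v → match
vi → match

i, ii, iii, iv, v, vi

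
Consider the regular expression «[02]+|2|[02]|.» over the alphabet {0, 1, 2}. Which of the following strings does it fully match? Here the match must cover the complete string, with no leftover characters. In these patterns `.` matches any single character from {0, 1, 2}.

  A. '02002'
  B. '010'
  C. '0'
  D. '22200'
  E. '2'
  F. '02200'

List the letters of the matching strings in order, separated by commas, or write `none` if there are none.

A, C, D, E, F

A → match
B → no match
C → match
D → match
E → match
F → match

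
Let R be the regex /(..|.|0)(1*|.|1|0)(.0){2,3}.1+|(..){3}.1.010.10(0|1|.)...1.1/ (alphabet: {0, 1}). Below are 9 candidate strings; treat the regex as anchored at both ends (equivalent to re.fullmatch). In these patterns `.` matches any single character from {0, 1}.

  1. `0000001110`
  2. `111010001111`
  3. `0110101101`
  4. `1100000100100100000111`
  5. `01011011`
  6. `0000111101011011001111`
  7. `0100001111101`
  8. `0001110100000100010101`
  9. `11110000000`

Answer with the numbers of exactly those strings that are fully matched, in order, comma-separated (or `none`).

1 → no match — must end with `1`
2 → match
3 → no match
4 → match
5 → no match
6 → no match
7 → no match
8 → no match
9 → no match — must end with `1`

2, 4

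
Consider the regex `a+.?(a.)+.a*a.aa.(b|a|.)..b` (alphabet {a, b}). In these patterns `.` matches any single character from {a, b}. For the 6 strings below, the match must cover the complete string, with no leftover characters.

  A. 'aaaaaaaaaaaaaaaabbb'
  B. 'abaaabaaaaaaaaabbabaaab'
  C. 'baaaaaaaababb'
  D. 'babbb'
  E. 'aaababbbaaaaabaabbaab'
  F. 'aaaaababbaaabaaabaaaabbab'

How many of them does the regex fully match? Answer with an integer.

1

A → match
B → no match
C → no match — must start with 'a'
D → no match — must start with 'a'
E → no match
F → no match
Total matched: 1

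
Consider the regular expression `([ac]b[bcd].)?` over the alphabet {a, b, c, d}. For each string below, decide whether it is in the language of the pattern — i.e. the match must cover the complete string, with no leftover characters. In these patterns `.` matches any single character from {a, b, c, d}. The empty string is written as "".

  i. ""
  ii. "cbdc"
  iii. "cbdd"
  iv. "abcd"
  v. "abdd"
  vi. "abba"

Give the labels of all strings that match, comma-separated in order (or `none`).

i, ii, iii, iv, v, vi

i → match
ii → match
iii → match
iv → match
v → match
vi → match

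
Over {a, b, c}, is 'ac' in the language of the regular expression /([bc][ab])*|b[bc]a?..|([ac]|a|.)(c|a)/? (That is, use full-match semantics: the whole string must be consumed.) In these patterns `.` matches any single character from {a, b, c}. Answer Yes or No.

Yes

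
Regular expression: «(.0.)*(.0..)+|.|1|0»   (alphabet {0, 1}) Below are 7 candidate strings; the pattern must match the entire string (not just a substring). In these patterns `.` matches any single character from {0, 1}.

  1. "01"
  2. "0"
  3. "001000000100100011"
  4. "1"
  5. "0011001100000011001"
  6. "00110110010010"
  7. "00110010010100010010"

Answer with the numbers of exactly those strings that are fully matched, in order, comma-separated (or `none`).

1 → no match
2 → match
3 → match
4 → match
5 → match
6 → match
7 → match

2, 3, 4, 5, 6, 7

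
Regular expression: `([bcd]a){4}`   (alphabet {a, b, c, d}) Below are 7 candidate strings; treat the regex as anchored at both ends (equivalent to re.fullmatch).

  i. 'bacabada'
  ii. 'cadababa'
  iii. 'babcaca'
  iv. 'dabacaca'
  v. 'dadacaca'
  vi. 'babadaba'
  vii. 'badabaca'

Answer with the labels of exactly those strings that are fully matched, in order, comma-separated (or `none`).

i → match
ii → match
iii → no match
iv → match
v → match
vi → match
vii → match

i, ii, iv, v, vi, vii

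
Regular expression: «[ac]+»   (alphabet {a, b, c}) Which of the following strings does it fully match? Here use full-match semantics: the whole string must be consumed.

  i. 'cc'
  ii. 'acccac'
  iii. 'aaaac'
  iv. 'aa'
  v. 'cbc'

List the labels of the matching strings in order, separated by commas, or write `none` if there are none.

i, ii, iii, iv

i → match
ii → match
iii → match
iv → match
v → no match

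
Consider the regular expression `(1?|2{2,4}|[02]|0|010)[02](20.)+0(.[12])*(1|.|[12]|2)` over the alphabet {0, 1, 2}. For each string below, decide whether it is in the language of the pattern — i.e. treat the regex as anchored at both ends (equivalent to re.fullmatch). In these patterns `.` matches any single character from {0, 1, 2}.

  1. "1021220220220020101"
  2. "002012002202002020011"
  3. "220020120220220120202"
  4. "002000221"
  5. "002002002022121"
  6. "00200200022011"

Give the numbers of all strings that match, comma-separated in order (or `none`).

3, 4, 6

1 → no match
2 → no match
3 → match
4 → match
5 → no match
6 → match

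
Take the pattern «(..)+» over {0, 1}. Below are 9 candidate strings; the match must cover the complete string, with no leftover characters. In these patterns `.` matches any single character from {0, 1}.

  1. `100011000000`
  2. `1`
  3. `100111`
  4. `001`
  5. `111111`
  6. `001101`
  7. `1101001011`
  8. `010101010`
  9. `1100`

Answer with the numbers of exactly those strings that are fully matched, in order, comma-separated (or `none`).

1, 3, 5, 6, 7, 9

1 → match
2 → no match
3 → match
4 → no match
5 → match
6 → match
7 → match
8 → no match
9 → match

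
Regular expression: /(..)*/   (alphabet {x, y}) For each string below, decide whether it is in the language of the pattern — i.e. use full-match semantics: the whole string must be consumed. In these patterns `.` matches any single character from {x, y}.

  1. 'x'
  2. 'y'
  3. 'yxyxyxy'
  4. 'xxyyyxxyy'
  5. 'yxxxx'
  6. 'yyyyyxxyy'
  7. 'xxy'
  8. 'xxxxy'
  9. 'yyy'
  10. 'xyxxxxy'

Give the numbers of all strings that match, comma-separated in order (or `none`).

none

1. 'x' → no match
2. 'y' → no match
3. 'yxyxyxy' → no match
4. 'xxyyyxxyy' → no match
5. 'yxxxx' → no match
6. 'yyyyyxxyy' → no match
7. 'xxy' → no match
8. 'xxxxy' → no match
9. 'yyy' → no match
10. 'xyxxxxy' → no match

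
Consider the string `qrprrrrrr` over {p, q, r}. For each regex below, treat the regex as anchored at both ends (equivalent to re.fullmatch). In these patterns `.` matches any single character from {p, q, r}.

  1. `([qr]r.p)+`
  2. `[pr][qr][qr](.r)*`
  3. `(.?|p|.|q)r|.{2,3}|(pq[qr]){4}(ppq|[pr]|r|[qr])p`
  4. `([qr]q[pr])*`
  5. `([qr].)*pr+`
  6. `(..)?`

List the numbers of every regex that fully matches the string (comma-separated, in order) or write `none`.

5

1 → no match — must end with `p`
2 → no match
3 → no match
4 → no match
5 → match
6 → no match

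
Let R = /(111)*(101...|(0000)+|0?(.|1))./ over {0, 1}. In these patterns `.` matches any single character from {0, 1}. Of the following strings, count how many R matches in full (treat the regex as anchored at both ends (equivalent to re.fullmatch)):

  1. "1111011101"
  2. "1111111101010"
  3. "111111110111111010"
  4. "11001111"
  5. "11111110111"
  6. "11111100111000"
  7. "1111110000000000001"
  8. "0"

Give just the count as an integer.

1 → match
2 → no match
3 → no match
4 → no match
5 → no match
6 → no match
7 → match
8 → no match
Total matched: 2

2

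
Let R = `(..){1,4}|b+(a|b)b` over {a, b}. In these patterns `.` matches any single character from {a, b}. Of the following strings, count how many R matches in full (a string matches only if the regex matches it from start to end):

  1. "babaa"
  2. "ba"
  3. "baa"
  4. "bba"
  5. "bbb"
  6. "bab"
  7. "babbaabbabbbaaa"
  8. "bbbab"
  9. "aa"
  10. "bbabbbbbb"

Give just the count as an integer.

1. "babaa" → no match
2. "ba" → match
3. "baa" → no match
4. "bba" → no match
5. "bbb" → match
6. "bab" → match
7 → no match
8. "bbbab" → match
9. "aa" → match
10. "bbabbbbbb" → no match
Total matched: 5

5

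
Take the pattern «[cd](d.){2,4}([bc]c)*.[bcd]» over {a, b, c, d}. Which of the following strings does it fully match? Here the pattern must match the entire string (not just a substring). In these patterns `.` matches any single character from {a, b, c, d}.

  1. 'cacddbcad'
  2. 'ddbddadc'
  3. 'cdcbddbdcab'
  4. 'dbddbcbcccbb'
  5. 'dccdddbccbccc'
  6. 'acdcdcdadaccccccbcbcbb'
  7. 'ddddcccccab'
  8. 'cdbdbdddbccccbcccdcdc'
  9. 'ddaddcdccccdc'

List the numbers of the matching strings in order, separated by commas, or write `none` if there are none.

7

1 → no match
2 → no match
3 → no match
4 → no match
5 → no match
6 → no match
7 → match
8 → no match
9 → no match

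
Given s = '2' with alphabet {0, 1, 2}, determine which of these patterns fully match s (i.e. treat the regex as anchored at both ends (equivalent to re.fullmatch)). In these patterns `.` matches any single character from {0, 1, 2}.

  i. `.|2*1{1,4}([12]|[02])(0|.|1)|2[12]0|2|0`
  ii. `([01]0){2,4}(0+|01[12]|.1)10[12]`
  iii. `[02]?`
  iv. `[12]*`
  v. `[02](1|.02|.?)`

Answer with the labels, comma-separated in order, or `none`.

i → match
ii → no match
iii → match
iv → match
v → match

i, iii, iv, v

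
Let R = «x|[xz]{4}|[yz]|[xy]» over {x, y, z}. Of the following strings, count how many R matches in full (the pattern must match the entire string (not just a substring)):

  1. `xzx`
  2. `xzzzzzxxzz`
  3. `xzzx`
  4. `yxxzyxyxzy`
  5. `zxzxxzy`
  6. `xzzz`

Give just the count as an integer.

1. `xzx` → no match
2. `xzzzzzxxzz` → no match
3. `xzzx` → match
4. `yxxzyxyxzy` → no match
5. `zxzxxzy` → no match
6. `xzzz` → match
Total matched: 2

2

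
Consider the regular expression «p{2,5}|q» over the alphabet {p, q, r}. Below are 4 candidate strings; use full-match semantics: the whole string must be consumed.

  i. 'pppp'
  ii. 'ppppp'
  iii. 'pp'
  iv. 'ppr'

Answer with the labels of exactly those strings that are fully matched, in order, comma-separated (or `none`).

i, ii, iii

i → match
ii → match
iii → match
iv → no match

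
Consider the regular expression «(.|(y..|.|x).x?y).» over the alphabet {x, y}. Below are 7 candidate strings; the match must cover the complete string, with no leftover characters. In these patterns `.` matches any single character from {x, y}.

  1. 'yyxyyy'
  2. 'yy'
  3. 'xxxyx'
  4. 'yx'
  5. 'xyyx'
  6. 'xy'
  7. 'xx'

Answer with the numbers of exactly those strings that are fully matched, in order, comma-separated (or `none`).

1, 2, 3, 4, 5, 6, 7

1 → match
2 → match
3 → match
4 → match
5 → match
6 → match
7 → match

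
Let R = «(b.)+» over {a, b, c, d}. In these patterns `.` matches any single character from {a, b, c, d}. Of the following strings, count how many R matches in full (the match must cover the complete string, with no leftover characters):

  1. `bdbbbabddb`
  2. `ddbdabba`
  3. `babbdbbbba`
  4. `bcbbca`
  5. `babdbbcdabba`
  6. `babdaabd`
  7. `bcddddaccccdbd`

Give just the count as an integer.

1. `bdbbbabddb` → no match
2. `ddbdabba` → no match — must start with `b`
3. `babbdbbbba` → no match
4. `bcbbca` → no match
5. `babdbbcdabba` → no match
6. `babdaabd` → no match
7 → no match
Total matched: 0

0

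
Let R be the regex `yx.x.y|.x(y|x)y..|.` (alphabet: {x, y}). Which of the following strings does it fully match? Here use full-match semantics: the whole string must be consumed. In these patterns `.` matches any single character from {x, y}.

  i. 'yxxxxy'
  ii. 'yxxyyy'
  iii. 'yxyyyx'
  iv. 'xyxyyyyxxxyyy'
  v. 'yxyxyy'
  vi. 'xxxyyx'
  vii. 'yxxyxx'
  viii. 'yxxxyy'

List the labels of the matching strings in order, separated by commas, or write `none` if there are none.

i, ii, iii, v, vi, vii, viii

i → match
ii → match
iii → match
iv → no match
v → match
vi → match
vii → match
viii → match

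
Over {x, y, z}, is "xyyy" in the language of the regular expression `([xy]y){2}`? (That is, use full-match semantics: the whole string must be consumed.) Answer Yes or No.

Yes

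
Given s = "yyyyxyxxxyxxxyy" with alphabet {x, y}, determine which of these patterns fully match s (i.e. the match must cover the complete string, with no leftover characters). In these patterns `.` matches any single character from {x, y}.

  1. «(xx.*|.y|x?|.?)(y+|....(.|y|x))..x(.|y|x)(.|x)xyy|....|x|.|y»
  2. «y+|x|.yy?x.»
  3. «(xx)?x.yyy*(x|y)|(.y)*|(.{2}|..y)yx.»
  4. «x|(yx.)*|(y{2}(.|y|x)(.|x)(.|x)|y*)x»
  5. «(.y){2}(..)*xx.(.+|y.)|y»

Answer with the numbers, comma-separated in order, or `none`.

1 → no match
2 → no match
3 → no match
4 → no match
5 → match

5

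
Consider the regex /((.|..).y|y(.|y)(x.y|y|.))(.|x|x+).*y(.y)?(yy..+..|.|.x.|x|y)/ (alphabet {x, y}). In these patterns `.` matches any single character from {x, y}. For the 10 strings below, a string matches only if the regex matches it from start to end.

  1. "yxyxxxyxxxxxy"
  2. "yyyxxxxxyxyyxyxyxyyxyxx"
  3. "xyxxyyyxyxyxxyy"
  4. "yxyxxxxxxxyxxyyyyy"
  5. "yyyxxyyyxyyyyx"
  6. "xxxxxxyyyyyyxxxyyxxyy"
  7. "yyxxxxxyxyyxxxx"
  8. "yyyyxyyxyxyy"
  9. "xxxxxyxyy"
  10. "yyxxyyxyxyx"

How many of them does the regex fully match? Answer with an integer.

4

1 → no match
2 → no match
3 → no match
4 → match
5 → match
6 → no match
7 → no match
8 → match
9 → no match
10 → match
Total matched: 4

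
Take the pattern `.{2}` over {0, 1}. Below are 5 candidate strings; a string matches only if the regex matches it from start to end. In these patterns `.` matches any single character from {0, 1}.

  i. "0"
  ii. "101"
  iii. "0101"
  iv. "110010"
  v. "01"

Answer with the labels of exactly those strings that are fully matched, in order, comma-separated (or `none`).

i. "0" → no match
ii. "101" → no match
iii. "0101" → no match
iv. "110010" → no match
v. "01" → match

v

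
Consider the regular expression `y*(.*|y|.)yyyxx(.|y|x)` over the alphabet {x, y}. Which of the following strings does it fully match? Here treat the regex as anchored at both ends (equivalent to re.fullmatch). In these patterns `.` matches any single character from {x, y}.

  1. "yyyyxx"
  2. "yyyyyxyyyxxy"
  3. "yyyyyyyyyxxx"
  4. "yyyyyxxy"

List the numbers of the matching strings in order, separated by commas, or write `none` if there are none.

2, 3, 4

1. "yyyyxx" → no match
2. "yyyyyxyyyxxy" → match
3. "yyyyyyyyyxxx" → match
4. "yyyyyxxy" → match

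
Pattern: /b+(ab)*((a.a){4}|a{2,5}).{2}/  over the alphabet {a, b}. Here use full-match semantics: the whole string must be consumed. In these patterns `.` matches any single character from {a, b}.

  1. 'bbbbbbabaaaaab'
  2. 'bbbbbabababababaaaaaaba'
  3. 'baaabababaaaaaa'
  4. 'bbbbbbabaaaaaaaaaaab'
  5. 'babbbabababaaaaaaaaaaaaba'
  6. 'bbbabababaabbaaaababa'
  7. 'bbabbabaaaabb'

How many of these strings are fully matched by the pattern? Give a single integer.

1 → match
2 → no match
3 → no match
4 → match
5 → no match
6 → no match
7 → no match
Total matched: 2

2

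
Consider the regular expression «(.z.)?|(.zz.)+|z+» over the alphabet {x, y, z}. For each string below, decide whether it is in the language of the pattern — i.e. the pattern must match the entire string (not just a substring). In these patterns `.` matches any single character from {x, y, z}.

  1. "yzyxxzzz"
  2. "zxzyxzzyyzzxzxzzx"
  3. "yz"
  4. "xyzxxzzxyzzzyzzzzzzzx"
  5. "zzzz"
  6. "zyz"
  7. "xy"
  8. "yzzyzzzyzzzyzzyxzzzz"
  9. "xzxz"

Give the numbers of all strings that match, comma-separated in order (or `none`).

5

1. "yzyxxzzz" → no match
2 → no match
3. "yz" → no match
4 → no match
5. "zzzz" → match
6. "zyz" → no match
7. "xy" → no match
8 → no match
9. "xzxz" → no match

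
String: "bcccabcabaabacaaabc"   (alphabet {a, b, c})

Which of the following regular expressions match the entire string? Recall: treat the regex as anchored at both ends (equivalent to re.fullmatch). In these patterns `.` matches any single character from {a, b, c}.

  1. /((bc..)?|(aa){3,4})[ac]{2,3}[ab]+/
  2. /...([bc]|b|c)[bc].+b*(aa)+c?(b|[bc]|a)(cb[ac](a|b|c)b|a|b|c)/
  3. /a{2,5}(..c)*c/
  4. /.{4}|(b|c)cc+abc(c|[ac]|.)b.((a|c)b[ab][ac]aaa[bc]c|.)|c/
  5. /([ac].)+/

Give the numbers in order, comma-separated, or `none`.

1 → no match
2 → no match
3 → no match — must start with "a"
4 → match
5 → no match

4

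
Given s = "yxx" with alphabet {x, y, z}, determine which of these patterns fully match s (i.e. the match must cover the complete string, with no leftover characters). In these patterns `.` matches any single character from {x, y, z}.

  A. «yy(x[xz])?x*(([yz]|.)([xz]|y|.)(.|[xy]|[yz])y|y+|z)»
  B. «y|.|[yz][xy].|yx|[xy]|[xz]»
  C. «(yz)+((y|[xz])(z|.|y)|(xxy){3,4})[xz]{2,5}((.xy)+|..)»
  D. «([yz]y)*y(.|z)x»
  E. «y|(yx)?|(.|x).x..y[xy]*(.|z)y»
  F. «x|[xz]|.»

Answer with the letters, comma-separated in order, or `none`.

A → no match — must start with "yy"
B → match
C → no match — must start with "yz"
D → match
E → no match
F → no match

B, D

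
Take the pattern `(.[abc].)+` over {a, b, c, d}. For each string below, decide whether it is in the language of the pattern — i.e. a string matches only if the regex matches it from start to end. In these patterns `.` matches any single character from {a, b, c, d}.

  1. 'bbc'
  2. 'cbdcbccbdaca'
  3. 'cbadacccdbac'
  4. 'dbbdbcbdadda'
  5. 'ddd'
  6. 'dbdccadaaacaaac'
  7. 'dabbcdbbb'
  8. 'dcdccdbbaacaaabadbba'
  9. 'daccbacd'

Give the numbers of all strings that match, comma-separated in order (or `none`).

1, 2, 3, 6, 7

1 → match
2 → match
3 → match
4 → no match
5 → no match
6 → match
7 → match
8 → no match
9 → no match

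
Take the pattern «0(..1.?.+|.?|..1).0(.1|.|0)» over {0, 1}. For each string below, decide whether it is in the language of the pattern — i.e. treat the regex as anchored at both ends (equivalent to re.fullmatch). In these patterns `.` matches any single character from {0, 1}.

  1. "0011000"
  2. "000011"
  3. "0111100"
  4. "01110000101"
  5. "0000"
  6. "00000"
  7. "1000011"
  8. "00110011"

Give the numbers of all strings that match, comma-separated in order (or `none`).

1, 2, 3, 4, 5, 6, 8

1 → match
2 → match
3 → match
4 → match
5 → match
6 → match
7 → no match — must start with "0"
8 → match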